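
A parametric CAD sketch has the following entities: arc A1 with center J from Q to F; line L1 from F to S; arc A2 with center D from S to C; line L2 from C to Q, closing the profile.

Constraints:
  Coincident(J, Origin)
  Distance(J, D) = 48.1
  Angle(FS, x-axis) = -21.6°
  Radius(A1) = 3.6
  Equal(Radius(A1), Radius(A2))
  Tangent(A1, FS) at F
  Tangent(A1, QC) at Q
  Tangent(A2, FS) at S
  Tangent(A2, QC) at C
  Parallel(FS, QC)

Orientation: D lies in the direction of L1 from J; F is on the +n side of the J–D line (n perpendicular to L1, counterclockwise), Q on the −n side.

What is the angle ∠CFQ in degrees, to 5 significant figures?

81.487°

Tangency of A1 to both parallel lines with radius 3.6 puts F and Q at J ± 3.6·n: F = (1.3252, 3.3472), Q = (-1.3252, -3.3472). Equal radii place S and C the same way about D: S = D + 3.6·n = (46.047, -14.360), C = D − 3.6·n = (43.397, -21.054). Then cos ∠CFQ = FC·FQ / (|FC||FQ|), giving 81.487°.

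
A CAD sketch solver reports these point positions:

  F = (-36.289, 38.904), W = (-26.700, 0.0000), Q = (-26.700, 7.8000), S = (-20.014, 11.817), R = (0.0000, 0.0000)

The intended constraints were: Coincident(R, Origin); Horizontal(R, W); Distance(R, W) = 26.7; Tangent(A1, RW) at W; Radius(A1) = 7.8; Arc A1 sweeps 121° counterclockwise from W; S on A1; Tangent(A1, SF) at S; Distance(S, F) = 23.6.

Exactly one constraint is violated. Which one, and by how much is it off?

Distance(S, F) = 23.6 — off by 8.00.

R = (0.00, 0.00) ✓; R.y = 0.00, W.y = 0.00 ✓; |RW| = 26.70 ✓; ∠(QW, WR) = 90.00° ✓; |QW| = 7.800 ✓; bearing(Q→S) − bearing(Q→W) = 121.0° ✓; |QS| = 7.800 ✓; ∠(QS, SF) = 90.00° ✓; |SF| = 31.60 ✗.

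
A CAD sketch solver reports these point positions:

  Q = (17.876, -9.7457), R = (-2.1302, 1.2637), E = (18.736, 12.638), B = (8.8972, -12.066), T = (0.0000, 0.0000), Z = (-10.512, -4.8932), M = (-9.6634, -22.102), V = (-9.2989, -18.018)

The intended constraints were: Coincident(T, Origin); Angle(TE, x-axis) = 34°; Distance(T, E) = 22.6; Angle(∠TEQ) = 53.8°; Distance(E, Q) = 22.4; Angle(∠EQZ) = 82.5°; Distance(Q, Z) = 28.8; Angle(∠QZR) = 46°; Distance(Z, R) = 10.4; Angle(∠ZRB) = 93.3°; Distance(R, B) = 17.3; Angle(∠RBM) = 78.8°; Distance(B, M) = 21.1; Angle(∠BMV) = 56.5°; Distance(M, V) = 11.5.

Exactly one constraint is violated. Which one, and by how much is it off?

Distance(M, V) = 11.5 — off by 7.40.

T = (0.00, 0.00) ✓; TE at 34.00° ✓; |TE| = 22.60 ✓; ∠TEQ = 53.80° ✓; |EQ| = 22.40 ✓; ∠EQZ = 82.50° ✓; |QZ| = 28.80 ✓; ∠QZR = 46.00° ✓; |ZR| = 10.40 ✓; ∠ZRB = 93.30° ✓; |RB| = 17.30 ✓; ∠RBM = 78.80° ✓; |BM| = 21.10 ✓; ∠BMV = 56.50° ✓; |MV| = 4.100 ✗.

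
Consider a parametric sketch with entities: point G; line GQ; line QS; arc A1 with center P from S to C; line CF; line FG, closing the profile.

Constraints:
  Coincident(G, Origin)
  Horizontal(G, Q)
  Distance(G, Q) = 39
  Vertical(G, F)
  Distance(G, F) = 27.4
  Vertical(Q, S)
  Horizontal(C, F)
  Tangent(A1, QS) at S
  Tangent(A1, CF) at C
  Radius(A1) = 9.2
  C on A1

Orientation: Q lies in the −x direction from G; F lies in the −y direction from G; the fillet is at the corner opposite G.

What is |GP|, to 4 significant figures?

34.92

G is at the origin; G and Q share the same y with |GQ| = 39.0 and Q on the −x side, so Q = (-39.00, 0.000). GF is vertical with |GF| = 27.4 and F on the −y side, so F = (0.000, -27.40). The virtual corner opposite G is at (-39.00, -27.40). Since A1 is tangent to QS there, PS ⟂ QS and A1 meets CF tangentially, so PC is at right angles to CF, with radius 9.2, so the center P sits 9.2 in from both sides at P = (-29.80, -18.20). Then |GP| = |P − G| = 34.92.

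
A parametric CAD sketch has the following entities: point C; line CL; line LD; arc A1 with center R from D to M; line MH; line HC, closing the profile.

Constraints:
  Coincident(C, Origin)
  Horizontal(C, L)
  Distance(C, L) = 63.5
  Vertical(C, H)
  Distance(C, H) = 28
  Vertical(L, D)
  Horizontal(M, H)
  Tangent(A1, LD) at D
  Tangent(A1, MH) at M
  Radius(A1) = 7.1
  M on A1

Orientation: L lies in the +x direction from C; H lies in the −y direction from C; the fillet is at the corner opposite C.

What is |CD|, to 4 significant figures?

66.85

The virtual corner opposite C is at (63.50, -28.00). Tangency of A1 to LD means the radius RD is perpendicular to LD and the tangent condition forces RM to be normal to MH, with radius 7.1, so the center R sits 7.1 in from both sides at R = (56.40, -20.90). That places the tangent points at D = (63.50, -20.90) on LD and M = (56.40, -28.00) on MH. Then |CD| = |D − C| = 66.85.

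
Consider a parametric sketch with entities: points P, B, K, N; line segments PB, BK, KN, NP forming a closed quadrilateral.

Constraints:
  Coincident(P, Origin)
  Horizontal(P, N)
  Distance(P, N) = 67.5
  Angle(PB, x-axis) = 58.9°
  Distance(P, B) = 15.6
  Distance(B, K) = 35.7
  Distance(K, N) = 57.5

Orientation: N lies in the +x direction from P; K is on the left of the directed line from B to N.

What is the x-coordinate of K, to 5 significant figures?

28.730

P is at the origin; P and N share the same y with |PN| = 67.5 and N in +x, so N = (67.5, 0). PB runs at 58.9° with |PB| = 15.6, so B = (8.0579, 13.358). K is determined by |BK| = 35.7 and |KN| = 57.5 together: it lies at the intersection of circle(B, 35.7) and circle(N, 57.5). With |BN| = 60.924, the foot of the radical line on BN is 13.788 from B and the perpendicular offset is √(35.7² − 13.788²) = 32.930. Taking the left-of-BN solution: K = (28.730, 42.464).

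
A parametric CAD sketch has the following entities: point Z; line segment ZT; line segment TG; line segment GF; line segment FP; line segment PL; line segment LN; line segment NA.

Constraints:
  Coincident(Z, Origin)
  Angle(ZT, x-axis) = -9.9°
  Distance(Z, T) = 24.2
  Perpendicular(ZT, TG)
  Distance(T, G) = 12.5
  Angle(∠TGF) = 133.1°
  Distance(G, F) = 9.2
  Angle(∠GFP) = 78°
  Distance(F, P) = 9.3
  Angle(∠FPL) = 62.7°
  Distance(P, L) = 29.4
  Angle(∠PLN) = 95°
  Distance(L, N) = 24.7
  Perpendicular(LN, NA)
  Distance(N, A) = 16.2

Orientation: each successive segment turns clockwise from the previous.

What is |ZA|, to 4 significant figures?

46.54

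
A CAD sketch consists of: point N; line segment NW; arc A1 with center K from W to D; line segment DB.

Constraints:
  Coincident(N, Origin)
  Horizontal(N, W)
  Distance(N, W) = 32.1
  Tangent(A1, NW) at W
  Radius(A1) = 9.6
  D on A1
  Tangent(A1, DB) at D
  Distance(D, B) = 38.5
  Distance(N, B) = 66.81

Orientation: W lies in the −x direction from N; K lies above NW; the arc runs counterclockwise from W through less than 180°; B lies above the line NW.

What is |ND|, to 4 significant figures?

29.18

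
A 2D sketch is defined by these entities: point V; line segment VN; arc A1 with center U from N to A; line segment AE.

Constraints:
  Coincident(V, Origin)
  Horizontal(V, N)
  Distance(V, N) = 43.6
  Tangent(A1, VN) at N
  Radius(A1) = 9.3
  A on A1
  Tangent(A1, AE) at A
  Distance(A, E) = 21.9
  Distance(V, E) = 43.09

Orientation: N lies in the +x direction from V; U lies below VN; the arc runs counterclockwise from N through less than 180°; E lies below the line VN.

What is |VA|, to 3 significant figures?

35.3

Checks: ∠(UN, NV) = 90.00° ✓; |UN| = 9.300 ✓; |UA| = 9.300 ✓; ∠(UA, AE) = 90.00° ✓; |AE| = 21.90 ✓; |VE| = 43.09 ✓.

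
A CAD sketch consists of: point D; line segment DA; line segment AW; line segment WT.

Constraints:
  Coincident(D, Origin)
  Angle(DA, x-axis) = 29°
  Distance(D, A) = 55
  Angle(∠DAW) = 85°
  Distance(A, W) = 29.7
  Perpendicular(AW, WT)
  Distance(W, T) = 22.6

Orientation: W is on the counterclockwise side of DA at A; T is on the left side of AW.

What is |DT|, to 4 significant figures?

40.70

D is at the origin; DA runs at 29.0° with length 55.0, so A = 55.0·(cos 29.0°, sin 29.0°) = (48.10, 26.66). ∠DAW = 85.0°, so AW runs at 29.0° + (180° − 85.0°) = 124.0° from the x-axis; with |AW| = 29.7, W = A + 29.7·(cos 124.0°, sin 124.0°) = (31.50, 51.29). AW ⟂ WT; with |WT| = 22.6 on the left of AW, T = W + 22.6·(-0.8290, -0.5592) = (12.76, 38.65). Then |DT| = |T − D| = 40.70.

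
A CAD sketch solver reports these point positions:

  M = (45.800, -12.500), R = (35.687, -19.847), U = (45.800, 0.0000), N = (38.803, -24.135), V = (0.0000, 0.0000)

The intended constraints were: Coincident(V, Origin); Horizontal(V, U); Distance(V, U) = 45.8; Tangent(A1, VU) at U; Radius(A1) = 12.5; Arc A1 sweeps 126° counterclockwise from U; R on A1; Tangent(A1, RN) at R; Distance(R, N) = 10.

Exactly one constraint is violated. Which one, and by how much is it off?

Distance(R, N) = 10 — off by 4.70.

V = (0.00, 0.00) ✓; V.y = 0.00, U.y = 0.00 ✓; |VU| = 45.80 ✓; ∠(MU, UV) = 90.00° ✓; |MU| = 12.50 ✓; bearing(M→R) − bearing(M→U) = 126.0° ✓; |MR| = 12.50 ✓; ∠(MR, RN) = 89.99° ✓; |RN| = 5.301 ✗.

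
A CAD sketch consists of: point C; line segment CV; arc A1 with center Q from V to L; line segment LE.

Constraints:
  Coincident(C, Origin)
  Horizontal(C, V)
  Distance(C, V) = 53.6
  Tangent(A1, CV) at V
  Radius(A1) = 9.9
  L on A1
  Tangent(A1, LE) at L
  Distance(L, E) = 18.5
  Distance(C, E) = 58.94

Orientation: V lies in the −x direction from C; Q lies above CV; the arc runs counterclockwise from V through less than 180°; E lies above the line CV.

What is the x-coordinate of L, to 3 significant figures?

-44.3

C is at the origin; C and V share the same y with |CV| = 53.6 and V on the −x side, so V = (-53.6, 0.00). Tangency of A1 to CV means the radius QV is perpendicular to CV, so Q = V + (0, 9.9) = (-53.6, 9.90). Since QL ⟂ LE (tangency), |QE| = √(9.9² + 18.5²) = 21.0 regardless of where L sits on A1. So E lies on both circle(C, 58.94) and circle(Q, 21.0); the above-CV intersection is E = (-50.4, 30.6). L is the foot of the tangent from E: L = (-44.3, 13.2).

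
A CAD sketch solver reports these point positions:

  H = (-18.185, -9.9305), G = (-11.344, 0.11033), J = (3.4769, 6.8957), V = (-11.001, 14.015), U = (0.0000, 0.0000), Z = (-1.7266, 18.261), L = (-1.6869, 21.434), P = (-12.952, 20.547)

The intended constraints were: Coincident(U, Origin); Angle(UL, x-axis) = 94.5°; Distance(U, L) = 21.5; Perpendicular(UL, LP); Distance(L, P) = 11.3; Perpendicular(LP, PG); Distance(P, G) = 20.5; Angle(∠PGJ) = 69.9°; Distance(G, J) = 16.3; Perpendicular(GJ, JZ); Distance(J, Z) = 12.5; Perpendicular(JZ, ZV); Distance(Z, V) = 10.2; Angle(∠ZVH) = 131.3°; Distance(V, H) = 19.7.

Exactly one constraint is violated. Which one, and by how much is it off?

Distance(V, H) = 19.7 — off by 5.30.

U = (0.00, 0.00) ✓; UL at 94.50° ✓; |UL| = 21.50 ✓; ∠(UL, LP) = 90.00° ✓; |LP| = 11.30 ✓; ∠(LP, PG) = 90.00° ✓; |PG| = 20.50 ✓; ∠PGJ = 69.90° ✓; |GJ| = 16.30 ✓; ∠(GJ, JZ) = 90.00° ✓; |JZ| = 12.50 ✓; ∠(JZ, ZV) = 90.00° ✓; |ZV| = 10.20 ✓; ∠ZVH = 131.3° ✓; |VH| = 25.00 ✗.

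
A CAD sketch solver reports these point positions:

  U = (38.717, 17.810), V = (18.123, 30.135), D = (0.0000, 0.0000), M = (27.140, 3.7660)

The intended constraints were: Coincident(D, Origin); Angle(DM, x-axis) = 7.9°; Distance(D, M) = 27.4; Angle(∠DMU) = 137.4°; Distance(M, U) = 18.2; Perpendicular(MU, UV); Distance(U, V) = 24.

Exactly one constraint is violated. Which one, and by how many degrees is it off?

Perpendicular(MU, UV) — off by 8.60°.

D = (0.00, 0.00) ✓; DM at 7.900° ✓; |DM| = 27.40 ✓; ∠DMU = 137.4° ✓; |MU| = 18.20 ✓; ∠(MU, UV) = 98.60° ✗; |UV| = 24.00 ✓.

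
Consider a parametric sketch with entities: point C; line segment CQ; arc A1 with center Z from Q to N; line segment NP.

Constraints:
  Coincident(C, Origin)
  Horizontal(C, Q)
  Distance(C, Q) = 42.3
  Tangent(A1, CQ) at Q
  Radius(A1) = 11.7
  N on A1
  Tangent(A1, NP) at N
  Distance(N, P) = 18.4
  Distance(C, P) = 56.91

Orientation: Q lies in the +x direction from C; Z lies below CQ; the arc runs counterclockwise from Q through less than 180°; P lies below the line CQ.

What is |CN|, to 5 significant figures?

39.048

C is at the origin; C and Q share the same y with |CQ| = 42.3 and Q on the +x side, so Q = (42.300, 0.0000). The tangent condition forces ZQ to be normal to CQ, so Z = Q + (0, -11.7) = (42.300, -11.700). Since ZN ⟂ NP (tangency), |ZP| = √(11.7² + 18.4²) = 21.805 regardless of where N sits on A1. So P lies on both circle(C, 56.91) and circle(Z, 21.805); the below-CQ intersection is P = (46.264, -33.141). N is the foot of the tangent from P: N = (33.733, -19.668).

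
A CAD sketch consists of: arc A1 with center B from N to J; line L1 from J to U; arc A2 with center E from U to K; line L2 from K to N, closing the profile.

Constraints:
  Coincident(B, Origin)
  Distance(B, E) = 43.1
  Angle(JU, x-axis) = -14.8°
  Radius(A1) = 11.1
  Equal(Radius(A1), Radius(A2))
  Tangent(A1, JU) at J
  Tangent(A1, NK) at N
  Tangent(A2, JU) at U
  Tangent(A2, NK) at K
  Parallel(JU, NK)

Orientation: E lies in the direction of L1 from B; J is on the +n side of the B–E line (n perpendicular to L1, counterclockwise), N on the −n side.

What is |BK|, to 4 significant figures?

44.51

The slot axis is L1's direction at -14.8°, so u = (cos -14.8°, sin -14.8°) = (0.9668, -0.2554) and n = (−sin -14.8°, cos -14.8°) = (0.2554, 0.9668). B is at the origin and E lies 43.1 along u from B, so E = 43.1·u = (41.67, -11.01). Tangency of A1 to both parallel lines with radius 11.1 puts J and N at B ± 11.1·n: J = (2.835, 10.73), N = (-2.835, -10.73). Equal radii place U and K the same way about E: U = E + 11.1·n = (44.51, -0.2780), K = E − 11.1·n = (38.83, -21.74). Then |BK| = |K − B| = 44.51.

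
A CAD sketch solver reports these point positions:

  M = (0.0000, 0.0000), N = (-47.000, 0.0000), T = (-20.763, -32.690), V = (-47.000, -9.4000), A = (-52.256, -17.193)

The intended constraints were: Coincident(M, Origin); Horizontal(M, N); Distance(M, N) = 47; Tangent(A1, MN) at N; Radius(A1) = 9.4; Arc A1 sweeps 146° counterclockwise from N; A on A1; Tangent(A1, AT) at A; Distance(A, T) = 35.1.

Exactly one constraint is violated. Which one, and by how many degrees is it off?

Tangent(A1, AT) at A — off by 7.80°.

M = (0.00, 0.00) ✓; M.y = 0.00, N.y = 0.00 ✓; |MN| = 47.00 ✓; ∠(VN, NM) = 90.00° ✓; |VN| = 9.400 ✓; bearing(V→A) − bearing(V→N) = 146.0° ✓; |VA| = 9.400 ✓; ∠(VA, AT) = 82.20° ✗; |AT| = 35.10 ✓.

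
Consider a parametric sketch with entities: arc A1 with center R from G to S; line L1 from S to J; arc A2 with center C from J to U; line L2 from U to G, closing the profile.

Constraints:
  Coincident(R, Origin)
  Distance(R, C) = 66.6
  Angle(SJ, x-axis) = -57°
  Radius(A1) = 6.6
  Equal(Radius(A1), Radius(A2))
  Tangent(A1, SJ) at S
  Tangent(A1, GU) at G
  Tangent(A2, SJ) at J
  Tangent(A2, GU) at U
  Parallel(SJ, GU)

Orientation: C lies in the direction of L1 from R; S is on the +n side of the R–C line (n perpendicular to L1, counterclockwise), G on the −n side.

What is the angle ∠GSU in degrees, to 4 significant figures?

78.79°

The slot axis is L1's direction at -57.0°, so u = (cos -57.0°, sin -57.0°) = (0.5446, -0.8387) and n = (−sin -57.0°, cos -57.0°) = (0.8387, 0.5446). R is at the origin and C lies 66.6 along u from R, so C = 66.6·u = (36.27, -55.86). Tangency of A1 to both parallel lines with radius 6.6 puts S and G at R ± 6.6·n: S = (5.535, 3.595), G = (-5.535, -3.595). Equal radii place J and U the same way about C: J = C + 6.6·n = (41.81, -52.26), U = C − 6.6·n = (30.74, -59.45). Then cos ∠GSU = SG·SU / (|SG||SU|), giving 78.79°.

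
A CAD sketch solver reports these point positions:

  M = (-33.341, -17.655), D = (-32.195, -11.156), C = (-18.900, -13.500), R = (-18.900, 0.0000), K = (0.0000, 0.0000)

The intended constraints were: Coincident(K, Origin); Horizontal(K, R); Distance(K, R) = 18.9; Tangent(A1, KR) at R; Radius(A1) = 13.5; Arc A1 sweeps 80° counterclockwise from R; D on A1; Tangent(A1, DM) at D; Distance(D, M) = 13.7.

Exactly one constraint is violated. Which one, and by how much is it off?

Distance(D, M) = 13.7 — off by 7.10.

K = (0.00, 0.00) ✓; K.y = 0.00, R.y = 0.00 ✓; |KR| = 18.90 ✓; ∠(CR, RK) = 90.00° ✓; |CR| = 13.50 ✓; bearing(C→D) − bearing(C→R) = 80.00° ✓; |CD| = 13.50 ✓; ∠(CD, DM) = 90.00° ✓; |DM| = 6.599 ✗.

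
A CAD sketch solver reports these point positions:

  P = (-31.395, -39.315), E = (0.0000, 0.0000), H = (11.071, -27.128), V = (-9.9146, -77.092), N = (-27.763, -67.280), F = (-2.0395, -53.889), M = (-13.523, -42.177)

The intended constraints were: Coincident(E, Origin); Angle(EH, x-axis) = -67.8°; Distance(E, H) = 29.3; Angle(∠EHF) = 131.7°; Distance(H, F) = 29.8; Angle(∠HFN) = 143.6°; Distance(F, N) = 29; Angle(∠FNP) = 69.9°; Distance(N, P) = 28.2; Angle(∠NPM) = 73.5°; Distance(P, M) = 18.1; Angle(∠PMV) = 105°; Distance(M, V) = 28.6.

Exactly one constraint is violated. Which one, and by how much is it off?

Distance(M, V) = 28.6 — off by 6.50.

E = (0.00, 0.00) ✓; EH at -67.80° ✓; |EH| = 29.30 ✓; ∠EHF = 131.7° ✓; |HF| = 29.80 ✓; ∠HFN = 143.6° ✓; |FN| = 29.00 ✓; ∠FNP = 69.90° ✓; |NP| = 28.20 ✓; ∠NPM = 73.50° ✓; |PM| = 18.10 ✓; ∠PMV = 105.0° ✓; |MV| = 35.10 ✗.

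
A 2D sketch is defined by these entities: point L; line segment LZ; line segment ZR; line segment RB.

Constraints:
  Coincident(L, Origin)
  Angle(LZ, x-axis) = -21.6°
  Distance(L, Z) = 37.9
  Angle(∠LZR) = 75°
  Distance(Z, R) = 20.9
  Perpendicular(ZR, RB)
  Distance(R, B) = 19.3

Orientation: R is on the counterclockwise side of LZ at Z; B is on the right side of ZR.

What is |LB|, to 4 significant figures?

57.00

∠LZR = 75.0°, so ZR runs at -21.6° + (180° − 75.0°) = 83.40° from the x-axis; with |ZR| = 20.9, R = Z + 20.9·(cos 83.40°, sin 83.40°) = (37.64, 6.810). ZR ⟂ RB; with |RB| = 19.3 on the right of ZR, B = R + 19.3·(0.9934, -0.1149) = (56.81, 4.591). Then |LB| = |B − L| = 57.00.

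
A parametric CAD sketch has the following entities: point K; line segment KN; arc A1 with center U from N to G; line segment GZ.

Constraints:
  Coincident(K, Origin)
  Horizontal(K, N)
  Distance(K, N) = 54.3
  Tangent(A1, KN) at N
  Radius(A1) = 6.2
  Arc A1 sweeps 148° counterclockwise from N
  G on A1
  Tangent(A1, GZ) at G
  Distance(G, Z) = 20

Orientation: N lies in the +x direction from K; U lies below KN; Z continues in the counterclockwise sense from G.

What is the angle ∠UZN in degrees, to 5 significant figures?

8.9766°

K is at the origin; K and N share the same y with |KN| = 54.3 and N on the +x side, so N = (54.300, 0.0000). Since A1 is tangent to KN there, UN ⟂ KN, so U = N + (0, -6.2) = (54.300, -6.2000). On A1, N sits at bearing 90° from U; a 148° counterclockwise sweep puts G at bearing 238°, so G = U + 6.2·(cos 238°, sin 238°) = (51.015, -11.458). Since A1 is tangent to GZ there, UG ⟂ GZ, so GZ runs along (−sin 238°, cos 238°); with |GZ| = 20.0, Z = (67.975, -22.056). Then cos ∠UZN = ZU·ZN / (|ZU||ZN|), giving 8.9766°.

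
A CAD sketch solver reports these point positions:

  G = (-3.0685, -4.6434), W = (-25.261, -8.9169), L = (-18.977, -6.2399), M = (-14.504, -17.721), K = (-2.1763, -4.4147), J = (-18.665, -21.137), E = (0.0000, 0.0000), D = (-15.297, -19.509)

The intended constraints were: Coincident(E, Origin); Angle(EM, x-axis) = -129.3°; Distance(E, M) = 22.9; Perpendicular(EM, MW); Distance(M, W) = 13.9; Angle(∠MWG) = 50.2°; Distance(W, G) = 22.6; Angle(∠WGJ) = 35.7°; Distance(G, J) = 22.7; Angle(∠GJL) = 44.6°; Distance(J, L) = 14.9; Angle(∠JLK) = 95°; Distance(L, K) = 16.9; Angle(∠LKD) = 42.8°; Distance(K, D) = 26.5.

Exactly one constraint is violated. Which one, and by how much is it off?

Distance(K, D) = 26.5 — off by 6.50.

E = (0.00, 0.00) ✓; EM at -129.3° ✓; |EM| = 22.90 ✓; ∠(EM, MW) = 90.00° ✓; |MW| = 13.90 ✓; ∠MWG = 50.20° ✓; |WG| = 22.60 ✓; ∠WGJ = 35.70° ✓; |GJ| = 22.70 ✓; ∠GJL = 44.60° ✓; |JL| = 14.90 ✓; ∠JLK = 95.00° ✓; |LK| = 16.90 ✓; ∠LKD = 42.80° ✓; |KD| = 20.00 ✗.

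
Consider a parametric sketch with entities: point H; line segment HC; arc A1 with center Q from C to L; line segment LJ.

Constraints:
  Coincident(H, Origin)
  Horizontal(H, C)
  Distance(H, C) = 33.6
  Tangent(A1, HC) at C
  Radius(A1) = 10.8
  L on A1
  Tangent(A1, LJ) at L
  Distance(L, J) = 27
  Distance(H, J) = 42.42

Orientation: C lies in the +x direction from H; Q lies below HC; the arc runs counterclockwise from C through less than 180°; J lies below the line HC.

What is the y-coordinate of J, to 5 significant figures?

-36.939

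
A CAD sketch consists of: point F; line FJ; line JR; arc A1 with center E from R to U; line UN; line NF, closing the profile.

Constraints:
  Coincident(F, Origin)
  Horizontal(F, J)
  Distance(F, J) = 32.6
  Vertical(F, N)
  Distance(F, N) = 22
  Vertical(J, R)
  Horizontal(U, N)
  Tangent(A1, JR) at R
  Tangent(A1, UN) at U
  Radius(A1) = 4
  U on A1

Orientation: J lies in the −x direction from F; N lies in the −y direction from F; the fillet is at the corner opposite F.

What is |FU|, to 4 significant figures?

36.08

F is at the origin; F and J share the same y with |FJ| = 32.6 and J on the −x side, so J = (-32.60, 0.000). F and N share the same x with |FN| = 22.0 and N on the −y side, so N = (0.000, -22.00). The virtual corner opposite F is at (-32.60, -22.00). The tangent condition forces ER to be normal to JR and since A1 is tangent to UN there, EU ⟂ UN, with radius 4.0, so the center E sits 4.0 in from both sides at E = (-28.60, -18.00). That places the tangent points at R = (-32.60, -18.00) on JR and U = (-28.60, -22.00) on UN. Then |FU| = |U − F| = 36.08.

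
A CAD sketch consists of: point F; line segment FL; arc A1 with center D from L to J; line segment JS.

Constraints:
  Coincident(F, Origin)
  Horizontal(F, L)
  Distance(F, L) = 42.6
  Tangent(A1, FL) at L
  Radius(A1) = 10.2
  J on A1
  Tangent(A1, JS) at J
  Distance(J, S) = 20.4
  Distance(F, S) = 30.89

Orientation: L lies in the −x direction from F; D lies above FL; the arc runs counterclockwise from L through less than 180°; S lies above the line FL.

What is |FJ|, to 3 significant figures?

34.5

Checks: |DJ| = 10.20 ✓; ∠(DJ, JS) = 90.00° ✓; |JS| = 20.40 ✓; |FS| = 30.89 ✓.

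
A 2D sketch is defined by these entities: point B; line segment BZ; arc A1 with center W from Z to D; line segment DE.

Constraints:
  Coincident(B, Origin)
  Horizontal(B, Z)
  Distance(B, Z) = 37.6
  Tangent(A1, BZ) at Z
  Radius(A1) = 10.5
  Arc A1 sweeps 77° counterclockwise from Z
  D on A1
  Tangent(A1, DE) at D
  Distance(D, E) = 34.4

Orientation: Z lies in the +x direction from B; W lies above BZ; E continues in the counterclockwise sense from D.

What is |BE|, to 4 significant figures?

69.45

B is at the origin; B and Z share the same y with |BZ| = 37.6 and Z on the +x side, so Z = (37.60, 0.000). A1 meets BZ tangentially, so WZ is at right angles to BZ, so W = Z + (0, 10.5) = (37.60, 10.50). On A1, Z sits at bearing -90° from W; a 77° counterclockwise sweep puts D at bearing -13°, so D = W + 10.5·(cos -13°, sin -13°) = (47.83, 8.138). Since A1 is tangent to DE there, WD ⟂ DE, so DE runs along (−sin -13°, cos -13°); with |DE| = 34.4, E = (55.57, 41.66). Then |BE| = |E − B| = 69.45.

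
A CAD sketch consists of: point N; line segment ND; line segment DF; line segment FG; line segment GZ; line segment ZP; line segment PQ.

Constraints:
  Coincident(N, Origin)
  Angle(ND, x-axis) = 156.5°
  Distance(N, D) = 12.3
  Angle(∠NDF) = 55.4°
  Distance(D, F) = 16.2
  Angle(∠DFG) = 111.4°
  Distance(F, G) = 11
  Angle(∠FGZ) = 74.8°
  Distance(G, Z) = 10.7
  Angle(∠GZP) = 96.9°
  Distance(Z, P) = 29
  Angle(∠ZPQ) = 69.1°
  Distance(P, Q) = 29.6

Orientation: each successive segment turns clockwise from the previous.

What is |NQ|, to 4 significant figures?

34.20

∠GZP = 96.9° gives ZP at 135.0° from the x-axis; with |ZP| = 29.0, P = (-17.63, 20.80). ∠ZPQ = 69.1° gives PQ at 24.10° from the x-axis; with |PQ| = 29.6, Q = (9.387, 32.88). Then |NQ| = |Q − N| = 34.20.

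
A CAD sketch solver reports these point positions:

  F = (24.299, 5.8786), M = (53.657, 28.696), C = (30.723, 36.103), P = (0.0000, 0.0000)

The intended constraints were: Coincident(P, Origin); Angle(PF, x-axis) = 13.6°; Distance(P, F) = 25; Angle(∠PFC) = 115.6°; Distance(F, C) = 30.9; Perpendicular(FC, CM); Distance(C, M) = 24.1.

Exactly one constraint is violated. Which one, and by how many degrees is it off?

Perpendicular(FC, CM) — off by 5.90°.

P = (0.00, 0.00) ✓; PF at 13.60° ✓; |PF| = 25.00 ✓; ∠PFC = 115.6° ✓; |FC| = 30.90 ✓; ∠(FC, CM) = 95.90° ✗; |CM| = 24.10 ✓.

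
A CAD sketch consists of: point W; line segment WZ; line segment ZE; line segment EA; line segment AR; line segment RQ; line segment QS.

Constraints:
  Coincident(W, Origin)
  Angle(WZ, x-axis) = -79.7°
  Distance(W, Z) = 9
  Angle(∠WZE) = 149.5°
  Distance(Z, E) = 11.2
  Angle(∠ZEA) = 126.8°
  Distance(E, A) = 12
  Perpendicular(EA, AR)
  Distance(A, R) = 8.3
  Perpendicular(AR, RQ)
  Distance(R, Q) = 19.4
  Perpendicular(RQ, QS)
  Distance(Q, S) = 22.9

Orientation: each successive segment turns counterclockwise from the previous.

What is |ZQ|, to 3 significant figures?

0.961

W is at the origin; WZ runs at -79.7° with length 9.0, so Z = (1.61, -8.85). ∠WZE = 149.5° gives ZE at -49.2° from the x-axis; with |ZE| = 11.2, E = (8.93, -17.3). ∠ZEA = 126.8° gives EA at 4.00° from the x-axis; with |EA| = 12.0, A = (20.9, -16.5). The perpendicularity gives AR at right angles to EA, so AR runs at 94.0°; with |AR| = 8.3, R = (20.3, -8.22). The perpendicularity gives RQ at right angles to AR, so RQ runs at -176°; with |RQ| = 19.4, Q = (0.967, -9.57). Then |ZQ| = |Q − Z| = 0.961.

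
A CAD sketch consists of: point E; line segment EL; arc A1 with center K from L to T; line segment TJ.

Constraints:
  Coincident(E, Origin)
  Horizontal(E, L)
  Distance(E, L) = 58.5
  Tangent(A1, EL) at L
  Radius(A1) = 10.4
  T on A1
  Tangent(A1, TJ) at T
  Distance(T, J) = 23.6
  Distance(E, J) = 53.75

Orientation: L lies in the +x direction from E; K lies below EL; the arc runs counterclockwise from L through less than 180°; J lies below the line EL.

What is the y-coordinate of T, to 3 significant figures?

-8.32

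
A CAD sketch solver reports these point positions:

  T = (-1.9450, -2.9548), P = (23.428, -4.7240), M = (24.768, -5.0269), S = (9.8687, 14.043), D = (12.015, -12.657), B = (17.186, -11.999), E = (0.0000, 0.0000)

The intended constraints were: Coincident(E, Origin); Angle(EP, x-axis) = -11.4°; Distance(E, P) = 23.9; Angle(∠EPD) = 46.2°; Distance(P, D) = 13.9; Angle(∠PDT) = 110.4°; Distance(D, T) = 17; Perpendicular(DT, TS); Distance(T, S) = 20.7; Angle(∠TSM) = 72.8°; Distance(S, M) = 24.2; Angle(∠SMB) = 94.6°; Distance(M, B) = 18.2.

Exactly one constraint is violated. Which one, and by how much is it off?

Distance(M, B) = 18.2 — off by 7.90.

E = (0.00, 0.00) ✓; EP at -11.40° ✓; |EP| = 23.90 ✓; ∠EPD = 46.20° ✓; |PD| = 13.90 ✓; ∠PDT = 110.4° ✓; |DT| = 17.00 ✓; ∠(DT, TS) = 90.00° ✓; |TS| = 20.70 ✓; ∠TSM = 72.80° ✓; |SM| = 24.20 ✓; ∠SMB = 94.60° ✓; |MB| = 10.30 ✗.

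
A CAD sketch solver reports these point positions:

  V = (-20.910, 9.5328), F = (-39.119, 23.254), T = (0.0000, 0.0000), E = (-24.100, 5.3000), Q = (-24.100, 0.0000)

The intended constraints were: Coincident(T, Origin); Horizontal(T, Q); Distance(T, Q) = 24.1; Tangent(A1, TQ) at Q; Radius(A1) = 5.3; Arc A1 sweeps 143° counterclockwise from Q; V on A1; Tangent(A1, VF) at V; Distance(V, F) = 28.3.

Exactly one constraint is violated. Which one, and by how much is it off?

Distance(V, F) = 28.3 — off by 5.50.

T = (0.00, 0.00) ✓; T.y = 0.00, Q.y = 0.00 ✓; |TQ| = 24.10 ✓; ∠(EQ, QT) = 90.00° ✓; |EQ| = 5.300 ✓; bearing(E→V) − bearing(E→Q) = 143.0° ✓; |EV| = 5.300 ✓; ∠(EV, VF) = 90.00° ✓; |VF| = 22.80 ✗.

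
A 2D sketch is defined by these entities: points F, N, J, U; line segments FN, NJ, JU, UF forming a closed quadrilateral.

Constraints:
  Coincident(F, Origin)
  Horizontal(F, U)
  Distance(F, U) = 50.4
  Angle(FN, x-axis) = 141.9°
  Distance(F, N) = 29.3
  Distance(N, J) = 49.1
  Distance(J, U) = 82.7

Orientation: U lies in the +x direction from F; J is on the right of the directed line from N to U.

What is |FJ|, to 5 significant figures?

40.590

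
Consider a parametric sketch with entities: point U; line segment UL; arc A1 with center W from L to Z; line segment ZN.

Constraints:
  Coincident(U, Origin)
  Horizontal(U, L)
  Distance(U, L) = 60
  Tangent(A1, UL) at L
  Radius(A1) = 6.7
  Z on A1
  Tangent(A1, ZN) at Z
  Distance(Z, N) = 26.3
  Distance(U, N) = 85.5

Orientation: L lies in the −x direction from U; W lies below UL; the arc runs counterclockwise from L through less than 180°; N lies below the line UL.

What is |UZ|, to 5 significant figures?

64.961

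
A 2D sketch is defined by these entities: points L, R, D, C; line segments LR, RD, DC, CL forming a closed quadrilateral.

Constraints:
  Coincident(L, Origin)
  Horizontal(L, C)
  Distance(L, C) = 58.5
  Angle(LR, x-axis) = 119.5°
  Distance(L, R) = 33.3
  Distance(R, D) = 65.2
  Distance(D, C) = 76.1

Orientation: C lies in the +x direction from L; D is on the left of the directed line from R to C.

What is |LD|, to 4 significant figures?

78.85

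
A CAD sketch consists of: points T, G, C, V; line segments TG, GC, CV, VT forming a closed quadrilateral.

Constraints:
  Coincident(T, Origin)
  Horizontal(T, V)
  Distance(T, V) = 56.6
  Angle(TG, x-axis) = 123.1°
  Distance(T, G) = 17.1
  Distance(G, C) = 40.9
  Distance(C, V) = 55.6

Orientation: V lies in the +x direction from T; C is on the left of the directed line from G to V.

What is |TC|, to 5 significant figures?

47.001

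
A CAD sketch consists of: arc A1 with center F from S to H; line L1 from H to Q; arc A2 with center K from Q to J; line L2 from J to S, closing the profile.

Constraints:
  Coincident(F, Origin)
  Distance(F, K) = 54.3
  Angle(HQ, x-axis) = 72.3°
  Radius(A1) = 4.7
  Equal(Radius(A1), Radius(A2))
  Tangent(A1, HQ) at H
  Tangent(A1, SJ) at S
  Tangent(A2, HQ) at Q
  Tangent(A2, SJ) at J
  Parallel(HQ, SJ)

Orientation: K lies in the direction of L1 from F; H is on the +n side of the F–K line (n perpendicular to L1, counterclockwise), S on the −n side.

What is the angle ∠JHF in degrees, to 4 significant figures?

80.18°

The slot axis is L1's direction at 72.3°, so u = (cos 72.3°, sin 72.3°) = (0.3040, 0.9527) and n = (−sin 72.3°, cos 72.3°) = (-0.9527, 0.3040). F is at the origin and K lies 54.3 along u from F, so K = 54.3·u = (16.51, 51.73). Tangency of A1 to both parallel lines with radius 4.7 puts H and S at F ± 4.7·n: H = (-4.478, 1.429), S = (4.478, -1.429). Equal radii place Q and J the same way about K: Q = K + 4.7·n = (12.03, 53.16), J = K − 4.7·n = (20.99, 50.30). Then cos ∠JHF = HJ·HF / (|HJ||HF|), giving 80.18°.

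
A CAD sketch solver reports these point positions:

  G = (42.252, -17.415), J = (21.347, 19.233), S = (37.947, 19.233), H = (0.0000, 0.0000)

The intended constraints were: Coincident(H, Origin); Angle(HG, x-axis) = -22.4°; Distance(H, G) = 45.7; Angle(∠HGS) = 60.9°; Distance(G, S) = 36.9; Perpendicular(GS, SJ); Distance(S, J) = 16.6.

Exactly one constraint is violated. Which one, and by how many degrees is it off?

Perpendicular(GS, SJ) — off by 6.70°.

H = (0.00, 0.00) ✓; HG at -22.40° ✓; |HG| = 45.70 ✓; ∠HGS = 60.90° ✓; |GS| = 36.90 ✓; ∠(GS, SJ) = 83.30° ✗; |SJ| = 16.60 ✓.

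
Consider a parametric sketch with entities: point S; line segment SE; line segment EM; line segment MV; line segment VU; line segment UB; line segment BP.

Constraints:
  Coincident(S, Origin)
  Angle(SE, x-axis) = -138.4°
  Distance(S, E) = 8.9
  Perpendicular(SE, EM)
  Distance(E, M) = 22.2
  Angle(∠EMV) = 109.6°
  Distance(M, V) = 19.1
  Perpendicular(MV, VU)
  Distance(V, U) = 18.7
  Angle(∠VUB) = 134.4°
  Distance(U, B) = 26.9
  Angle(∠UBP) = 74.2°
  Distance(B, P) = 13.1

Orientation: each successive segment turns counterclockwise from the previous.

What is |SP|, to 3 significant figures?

7.63

S is at the origin; SE runs at -138.4° with length 8.9, so E = (-6.66, -5.91). The perpendicularity gives EM at right angles to SE, so EM runs at -48.4°; with |EM| = 22.2, M = (8.08, -22.5). ∠EMV = 109.6° gives MV at 22.0° from the x-axis; with |MV| = 19.1, V = (25.8, -15.4). MV is perpendicular to VU, so VU runs at 112°; with |VU| = 18.7, U = (18.8, 1.98). ∠VUB = 134.4° gives UB at 158° from the x-axis; with |UB| = 26.9, B = (-6.08, 12.2). ∠UBP = 74.2° gives BP at -96.6° from the x-axis; with |BP| = 13.1, P = (-7.59, -0.779). Then |SP| = |P − S| = 7.63.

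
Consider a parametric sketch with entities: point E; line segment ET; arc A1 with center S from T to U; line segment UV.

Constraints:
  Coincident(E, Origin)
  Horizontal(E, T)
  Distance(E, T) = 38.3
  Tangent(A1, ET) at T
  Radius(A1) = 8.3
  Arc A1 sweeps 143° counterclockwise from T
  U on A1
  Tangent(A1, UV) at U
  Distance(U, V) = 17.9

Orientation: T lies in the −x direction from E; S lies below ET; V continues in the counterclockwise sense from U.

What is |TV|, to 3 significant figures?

27.3

On A1, T sits at bearing 90° from S; a 143° counterclockwise sweep puts U at bearing 233°, so U = S + 8.3·(cos 233°, sin 233°) = (-43.3, -14.9). A1 meets UV tangentially, so SU is at right angles to UV, so UV runs along (−sin 233°, cos 233°); with |UV| = 17.9, V = (-29.0, -25.7). Then |TV| = |V − T| = 27.3.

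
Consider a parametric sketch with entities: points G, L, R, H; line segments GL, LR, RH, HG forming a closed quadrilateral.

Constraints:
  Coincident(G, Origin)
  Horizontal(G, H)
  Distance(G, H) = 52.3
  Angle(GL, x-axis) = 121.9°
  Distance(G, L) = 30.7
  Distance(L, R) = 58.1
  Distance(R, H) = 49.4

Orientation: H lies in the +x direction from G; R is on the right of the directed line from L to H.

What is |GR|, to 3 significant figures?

27.6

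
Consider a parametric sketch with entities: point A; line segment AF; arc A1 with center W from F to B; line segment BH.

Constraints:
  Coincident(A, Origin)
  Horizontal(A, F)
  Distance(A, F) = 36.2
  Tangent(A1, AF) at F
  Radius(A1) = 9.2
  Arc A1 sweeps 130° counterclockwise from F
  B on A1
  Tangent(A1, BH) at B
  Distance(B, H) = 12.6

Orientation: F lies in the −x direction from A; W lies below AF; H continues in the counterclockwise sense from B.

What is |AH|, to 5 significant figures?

42.997

A is at the origin; AF is horizontal with |AF| = 36.2 and F on the −x side, so F = (-36.200, 0.0000). The tangent condition forces WF to be normal to AF, so W = F + (0, -9.2) = (-36.200, -9.2000). On A1, F sits at bearing 90° from W; a 130° counterclockwise sweep puts B at bearing 220°, so B = W + 9.2·(cos 220°, sin 220°) = (-43.248, -15.114). The tangent condition forces WB to be normal to BH, so BH runs along (−sin 220°, cos 220°); with |BH| = 12.6, H = (-35.148, -24.766). Then |AH| = |H − A| = 42.997.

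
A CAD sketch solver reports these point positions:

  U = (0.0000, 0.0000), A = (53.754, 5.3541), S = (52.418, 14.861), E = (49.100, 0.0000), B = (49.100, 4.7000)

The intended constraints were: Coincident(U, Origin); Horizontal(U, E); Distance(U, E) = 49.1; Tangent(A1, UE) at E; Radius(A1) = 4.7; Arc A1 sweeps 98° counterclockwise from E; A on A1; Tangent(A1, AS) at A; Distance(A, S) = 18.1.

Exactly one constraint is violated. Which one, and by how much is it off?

Distance(A, S) = 18.1 — off by 8.50.

U = (0.00, 0.00) ✓; U.y = 0.00, E.y = 0.00 ✓; |UE| = 49.10 ✓; ∠(BE, EU) = 90.00° ✓; |BE| = 4.700 ✓; bearing(B→A) − bearing(B→E) = 98.00° ✓; |BA| = 4.700 ✓; ∠(BA, AS) = 90.00° ✓; |AS| = 9.600 ✗.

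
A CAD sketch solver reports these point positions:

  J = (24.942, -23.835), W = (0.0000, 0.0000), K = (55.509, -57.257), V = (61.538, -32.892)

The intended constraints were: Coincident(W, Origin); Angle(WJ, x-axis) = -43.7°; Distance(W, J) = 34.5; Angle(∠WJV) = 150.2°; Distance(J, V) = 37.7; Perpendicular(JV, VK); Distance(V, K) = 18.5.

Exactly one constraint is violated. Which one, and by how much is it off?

Distance(V, K) = 18.5 — off by 6.60.

W = (0.00, 0.00) ✓; WJ at -43.70° ✓; |WJ| = 34.50 ✓; ∠WJV = 150.2° ✓; |JV| = 37.70 ✓; ∠(JV, VK) = 90.00° ✓; |VK| = 25.10 ✗.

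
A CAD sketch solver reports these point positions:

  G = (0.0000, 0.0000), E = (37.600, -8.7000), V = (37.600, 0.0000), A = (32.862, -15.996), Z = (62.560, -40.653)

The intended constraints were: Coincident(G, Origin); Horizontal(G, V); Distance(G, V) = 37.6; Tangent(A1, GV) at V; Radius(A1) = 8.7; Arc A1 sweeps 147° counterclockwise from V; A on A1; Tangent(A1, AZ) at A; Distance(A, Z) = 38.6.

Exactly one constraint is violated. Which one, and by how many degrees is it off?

Tangent(A1, AZ) at A — off by 6.70°.

G = (0.00, 0.00) ✓; G.y = 0.00, V.y = 0.00 ✓; |GV| = 37.60 ✓; ∠(EV, VG) = 90.00° ✓; |EV| = 8.700 ✓; bearing(E→A) − bearing(E→V) = 147.0° ✓; |EA| = 8.699 ✓; ∠(EA, AZ) = 96.70° ✗; |AZ| = 38.60 ✓.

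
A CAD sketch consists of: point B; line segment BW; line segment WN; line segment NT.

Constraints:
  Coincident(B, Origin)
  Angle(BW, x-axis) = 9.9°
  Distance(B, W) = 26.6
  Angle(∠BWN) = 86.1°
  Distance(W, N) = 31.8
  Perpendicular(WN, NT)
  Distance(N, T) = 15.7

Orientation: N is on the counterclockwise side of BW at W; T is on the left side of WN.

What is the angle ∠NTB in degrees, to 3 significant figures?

110°

B is at the origin; BW runs at 9.9° with length 26.6, so W = 26.6·(cos 9.9°, sin 9.9°) = (26.2, 4.57). ∠BWN = 86.1°, so WN runs at 9.9° + (180° − 86.1°) = 104° from the x-axis; with |WN| = 31.8, N = W + 31.8·(cos 104°, sin 104°) = (18.6, 35.5). WN ⟂ NT; with |NT| = 15.7 on the left of WN, T = N + 15.7·(-0.971, -0.239) = (3.37, 31.7). Then cos ∠NTB = TN·TB / (|TN||TB|), giving 110°.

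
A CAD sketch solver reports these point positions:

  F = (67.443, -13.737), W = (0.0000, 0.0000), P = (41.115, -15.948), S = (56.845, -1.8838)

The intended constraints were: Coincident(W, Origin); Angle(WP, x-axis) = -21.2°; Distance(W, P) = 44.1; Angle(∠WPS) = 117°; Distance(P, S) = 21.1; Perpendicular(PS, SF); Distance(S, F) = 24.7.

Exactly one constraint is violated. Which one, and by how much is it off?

Distance(S, F) = 24.7 — off by 8.80.

W = (0.00, 0.00) ✓; WP at -21.20° ✓; |WP| = 44.10 ✓; ∠WPS = 117.0° ✓; |PS| = 21.10 ✓; ∠(PS, SF) = 90.00° ✓; |SF| = 15.90 ✗.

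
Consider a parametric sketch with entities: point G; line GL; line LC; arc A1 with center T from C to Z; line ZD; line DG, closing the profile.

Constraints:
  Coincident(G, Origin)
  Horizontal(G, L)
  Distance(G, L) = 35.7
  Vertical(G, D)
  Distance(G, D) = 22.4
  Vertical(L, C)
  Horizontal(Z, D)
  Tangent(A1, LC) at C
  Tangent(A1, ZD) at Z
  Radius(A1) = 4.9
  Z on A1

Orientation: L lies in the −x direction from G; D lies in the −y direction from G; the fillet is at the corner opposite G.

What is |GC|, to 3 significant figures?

39.8

G is at the origin; G and L share the same y with |GL| = 35.7 and L on the −x side, so L = (-35.7, 0.00). G and D share the same x with |GD| = 22.4 and D on the −y side, so D = (0.00, -22.4). The virtual corner opposite G is at (-35.7, -22.4). A1 meets LC tangentially, so TC is at right angles to LC and the tangent condition forces TZ to be normal to ZD, with radius 4.9, so the center T sits 4.9 in from both sides at T = (-30.8, -17.5). That places the tangent points at C = (-35.7, -17.5) on LC and Z = (-30.8, -22.4) on ZD. Then |GC| = |C − G| = 39.8.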